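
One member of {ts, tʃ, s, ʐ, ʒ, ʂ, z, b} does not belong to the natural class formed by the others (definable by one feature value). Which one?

/s, ts, ʐ, ʒ, ʂ, tʃ, z/ are all [+strident], but /b/ (voiced bilabial stop) is [-strident]. No other single segment can be removed to leave a set sharing one feature value that the removed segment lacks, so /b/ is the odd one out.

b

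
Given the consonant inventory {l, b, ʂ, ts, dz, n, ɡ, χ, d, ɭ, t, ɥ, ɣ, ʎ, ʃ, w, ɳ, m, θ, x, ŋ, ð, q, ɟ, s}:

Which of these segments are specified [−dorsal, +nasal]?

Eliminate segments failing any feature: /l, b, ʂ, ts, dz, d, ɭ, t, ʃ, θ, ð, s/ are [−nasal]; /ɡ, χ, ɥ, ɣ, ʎ, w, x, ŋ, q, ɟ/ are [+dorsal]. The remaining /n, ɳ, m/ satisfy [−dorsal], [+nasal].

n, ɳ, m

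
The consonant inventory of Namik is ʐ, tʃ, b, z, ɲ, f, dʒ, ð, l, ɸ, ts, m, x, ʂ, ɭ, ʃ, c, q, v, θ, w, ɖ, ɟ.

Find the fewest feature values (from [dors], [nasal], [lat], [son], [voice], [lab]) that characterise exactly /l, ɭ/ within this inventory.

The target set is precisely the extension of [+lateral] in this inventory.

[+lat]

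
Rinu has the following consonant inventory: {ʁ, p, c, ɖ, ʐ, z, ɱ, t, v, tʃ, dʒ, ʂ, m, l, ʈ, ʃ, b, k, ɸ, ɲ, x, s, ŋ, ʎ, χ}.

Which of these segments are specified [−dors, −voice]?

p, t, tʃ, ʂ, ʈ, ʃ, ɸ, s

First, the [−dorsal] segments are /p, ɖ, ʐ, z, ɱ, t, v, tʃ, dʒ, ʂ, m, l, ʈ, ʃ, b, ɸ, s/.
Intersecting with [−voice] leaves /p, t, tʃ, ʂ, ʈ, ʃ, ɸ, s/.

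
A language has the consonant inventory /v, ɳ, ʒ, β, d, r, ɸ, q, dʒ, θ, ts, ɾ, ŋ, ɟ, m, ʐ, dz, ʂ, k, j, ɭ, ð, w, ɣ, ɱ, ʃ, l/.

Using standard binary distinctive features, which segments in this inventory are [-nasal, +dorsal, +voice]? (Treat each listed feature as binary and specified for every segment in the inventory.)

ɟ, j, w, ɣ

Checking each segment against [-nasal], [+dorsal], [+voice]: /ɟ/ (voiced palatal stop), /j/ (palatal glide), /w/ (labial-velar glide), /ɣ/ (voiced velar fricative) satisfy every feature; every other segment in the inventory fails at least one.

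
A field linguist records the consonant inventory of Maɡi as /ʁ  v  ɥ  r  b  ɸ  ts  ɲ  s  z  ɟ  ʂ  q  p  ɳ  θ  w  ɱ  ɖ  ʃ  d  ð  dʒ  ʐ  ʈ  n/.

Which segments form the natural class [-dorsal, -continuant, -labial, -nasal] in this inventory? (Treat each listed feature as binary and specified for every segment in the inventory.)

Checking each segment against [-dorsal], [-continuant], [-labial], [-nasal]: /ts/ (voiceless alveolar affricate), /ɖ/ (voiced retroflex stop), /d/ (voiced alveolar stop), /dʒ/ (voiced postalveolar affricate), /ʈ/ (voiceless retroflex stop) satisfy every feature; every other segment in the inventory fails at least one.

ts, ɖ, d, dʒ, ʈ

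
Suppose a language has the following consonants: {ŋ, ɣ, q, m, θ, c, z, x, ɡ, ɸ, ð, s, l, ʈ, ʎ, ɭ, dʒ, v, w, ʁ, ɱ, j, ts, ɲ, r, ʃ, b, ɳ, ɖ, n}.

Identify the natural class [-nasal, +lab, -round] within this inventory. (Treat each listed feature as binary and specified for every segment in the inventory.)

ɸ, v, b

Eliminate segments failing any feature: /ŋ, m, ɱ, ɲ, ɳ, n/ are [+nasal]; /ɣ, q, θ, c, z, x, ɡ, ð, s, l, ʈ, ʎ, ɭ, dʒ, ʁ, j, ts, r, ʃ, ɖ/ are [-labial]; /w/ is [+round]. The remaining /ɸ, v, b/ satisfy [-nasal], [+labial], [-round].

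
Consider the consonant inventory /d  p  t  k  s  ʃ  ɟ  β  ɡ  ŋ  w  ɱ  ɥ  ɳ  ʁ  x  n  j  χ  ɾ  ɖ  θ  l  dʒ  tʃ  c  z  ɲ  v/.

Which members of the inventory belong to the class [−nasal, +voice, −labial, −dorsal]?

Eliminate segments failing any feature: /p, t, k, s, ʃ, x, χ, θ, tʃ, c/ are [−voice]; /ɟ, ɡ, ʁ, j/ are [+dorsal]; /β, w, ɥ, v/ are [+labial]; /ŋ, ɱ, ɳ, n, ɲ/ are [+nasal]. The remaining /d, ɾ, ɖ, l, dʒ, z/ satisfy [−nasal], [+voice], [−labial], [−dorsal].

d, ɾ, ɖ, l, dʒ, z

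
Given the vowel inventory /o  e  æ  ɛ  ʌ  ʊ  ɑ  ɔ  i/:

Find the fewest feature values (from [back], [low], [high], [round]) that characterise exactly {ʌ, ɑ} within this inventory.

[+back, -round]

Every target segment is [+back], [-round]; each remaining inventory member fails at least one of these. Each conjunct is needed — [-round] alone would also admit /e, æ, ɛ, i/; [+back] alone would also admit /o, ʊ, ɔ/ — and no other single listed feature has exactly this extension, so two is the minimum.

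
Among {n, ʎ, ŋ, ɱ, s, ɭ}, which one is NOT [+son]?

Every segment except /s/ is [+sonorant]. /s/ (voiceless alveolar fricative) is [−sonorant], so it is the exception.

s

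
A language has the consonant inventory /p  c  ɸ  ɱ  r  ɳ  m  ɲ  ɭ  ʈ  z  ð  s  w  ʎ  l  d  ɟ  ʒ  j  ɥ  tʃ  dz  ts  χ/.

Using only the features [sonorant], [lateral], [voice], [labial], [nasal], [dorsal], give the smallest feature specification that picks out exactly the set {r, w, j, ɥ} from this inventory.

[+sonorant, −nasal, −lateral]

/r, w, j, ɥ/ are all [+sonorant], [−nasal], [−lateral], and no other segment in the inventory matches all three values. Dropping any one of them over-generates: [−nasal, −lateral] alone would also admit /p, c, ɸ, ʈ, …/; [+sonorant, −lateral] alone would also admit /ɱ, ɳ, m, ɲ/; [+sonorant, −nasal] alone would also admit /ɭ, ʎ, l/. No other combination of two listed features picks out exactly this set either, so fewer than three features will not do.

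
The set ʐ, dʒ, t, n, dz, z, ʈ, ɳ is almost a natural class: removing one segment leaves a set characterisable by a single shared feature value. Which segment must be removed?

[distributed] groups all but one: /n, ʈ, t, dz, ɳ, z, ʐ/ share [-distributed] while /dʒ/ (voiced postalveolar affricate) alone is [+distributed]. Removing any other segment would not leave a single-feature class that excludes it.

dʒ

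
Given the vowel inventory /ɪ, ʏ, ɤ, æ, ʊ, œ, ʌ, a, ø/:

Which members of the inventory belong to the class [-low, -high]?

ɤ, œ, ʌ, ø

Checking each segment against [-low], [-high]: /ɤ/ (mid back unrounded tense vowel), /œ/ (mid front rounded lax vowel), /ʌ/ (mid back unrounded lax vowel), /ø/ (mid front rounded tense vowel) satisfy every feature; every other segment in the inventory fails at least one.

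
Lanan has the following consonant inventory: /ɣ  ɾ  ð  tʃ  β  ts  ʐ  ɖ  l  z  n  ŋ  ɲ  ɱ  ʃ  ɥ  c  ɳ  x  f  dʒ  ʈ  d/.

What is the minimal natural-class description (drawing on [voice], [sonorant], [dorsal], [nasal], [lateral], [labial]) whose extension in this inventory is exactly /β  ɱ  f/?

[+labial, −dorsal]

Every target segment is [+labial], [−dorsal]; each remaining inventory member fails at least one of these. Each conjunct is needed — [−dorsal] alone would also admit /ɾ, ð, tʃ, ts, …/; [+labial] alone would also admit /ɥ/ — and no other single listed feature has exactly this extension, so two is the minimum.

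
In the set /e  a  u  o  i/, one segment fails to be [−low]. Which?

a

/u, e, i, o/ are all [−low]; /a/ (low unrounded vowel) is [+low].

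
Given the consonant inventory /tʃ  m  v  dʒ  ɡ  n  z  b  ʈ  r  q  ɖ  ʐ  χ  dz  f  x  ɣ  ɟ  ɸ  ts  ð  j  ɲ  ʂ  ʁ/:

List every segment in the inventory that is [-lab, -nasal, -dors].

The [-labial] segments are /tʃ, dʒ, ɡ, n, z, ʈ, r, q, ɖ, ʐ, χ, dz, x, ɣ, ɟ, ts, ð, j, ɲ, ʂ, ʁ/.
Among these, [-nasal] gives /tʃ, dʒ, ɡ, z, ʈ, r, q, ɖ, ʐ, χ, dz, x, ɣ, ɟ, ts, ð, j, ʂ, ʁ/.
Of those, [-dorsal] leaves /tʃ, dʒ, z, ʈ, r, ɖ, ʐ, dz, ts, ð, ʂ/.

tʃ, dʒ, z, ʈ, r, ɖ, ʐ, dz, ts, ð, ʂ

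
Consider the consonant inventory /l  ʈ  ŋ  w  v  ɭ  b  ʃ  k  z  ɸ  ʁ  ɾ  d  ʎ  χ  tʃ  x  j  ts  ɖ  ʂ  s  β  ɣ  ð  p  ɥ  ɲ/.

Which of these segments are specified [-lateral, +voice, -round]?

Eliminate segments failing any feature: /l, ɭ, ʎ/ are [+lateral]; /ʈ, ʃ, k, ɸ, χ, tʃ, x, ts, ʂ, s, p/ are [-voice]; /w, ɥ/ are [+round]. The remaining /ŋ, v, b, z, ʁ, ɾ, d, j, ɖ, β, ɣ, ð, ɲ/ satisfy [-lateral], [+voice], [-round].

ŋ, v, b, z, ʁ, ɾ, d, j, ɖ, β, ɣ, ð, ɲ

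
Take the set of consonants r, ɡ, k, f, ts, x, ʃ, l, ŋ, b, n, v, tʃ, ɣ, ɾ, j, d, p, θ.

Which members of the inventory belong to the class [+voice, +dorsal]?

First, the [+voice] segments are /r, ɡ, l, ŋ, b, n, v, ɣ, ɾ, j, d/.
Intersecting with [+dorsal] leaves /ɡ, ŋ, ɣ, j/.

ɡ, ŋ, ɣ, j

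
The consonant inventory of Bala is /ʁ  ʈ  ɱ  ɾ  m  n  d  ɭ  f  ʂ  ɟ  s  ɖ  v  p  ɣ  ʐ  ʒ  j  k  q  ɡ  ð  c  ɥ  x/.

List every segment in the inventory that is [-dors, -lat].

ʈ, ɱ, ɾ, m, n, d, f, ʂ, s, ɖ, v, p, ʐ, ʒ, ð

The [-dorsal] segments are /ʈ, ɱ, ɾ, m, n, d, ɭ, f, ʂ, s, ɖ, v, p, ʐ, ʒ, ð/.
Within that set, [-lateral] leaves /ʈ, ɱ, ɾ, m, n, d, f, ʂ, s, ɖ, v, p, ʐ, ʒ, ð/.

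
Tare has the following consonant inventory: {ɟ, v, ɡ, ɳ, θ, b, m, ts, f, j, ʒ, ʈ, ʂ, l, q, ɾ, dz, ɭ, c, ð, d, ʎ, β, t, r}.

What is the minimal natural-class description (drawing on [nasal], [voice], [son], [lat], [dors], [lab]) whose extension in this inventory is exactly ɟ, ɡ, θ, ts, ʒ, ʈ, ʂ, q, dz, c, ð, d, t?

/ɟ, ɡ, θ, ts, ʒ, ʈ, ʂ, q, dz, c, ð, d, t/ are all [-sonorant], [-labial], and no other segment in the inventory matches both values. Dropping any one of them over-generates: [-labial] alone would also admit /ɳ, j, l, ɾ, …/; [-sonorant] alone would also admit /v, b, f, β/. No other single listed feature picks out exactly this set either, so fewer than two features will not do.

[-son, -lab]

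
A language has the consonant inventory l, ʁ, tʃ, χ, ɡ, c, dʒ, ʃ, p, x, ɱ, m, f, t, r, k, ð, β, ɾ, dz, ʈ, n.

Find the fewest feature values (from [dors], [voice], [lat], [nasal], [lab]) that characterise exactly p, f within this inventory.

/p, f/ are all [-voice], [+labial], and no other segment in the inventory matches both values. Dropping any one of them over-generates: [+labial] alone would also admit /ɱ, m, β/; [-voice] alone would also admit /tʃ, χ, c, ʃ, …/. No other single listed feature picks out exactly this set either, so fewer than two features will not do.

[-voice, +lab]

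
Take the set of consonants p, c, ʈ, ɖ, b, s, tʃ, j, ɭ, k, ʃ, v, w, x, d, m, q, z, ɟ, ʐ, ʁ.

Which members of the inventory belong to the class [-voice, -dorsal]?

p, ʈ, s, tʃ, ʃ

The [-voice] segments are /p, c, ʈ, s, tʃ, k, ʃ, x, q/.
Then [-dorsal] leaves /p, ʈ, s, tʃ, ʃ/.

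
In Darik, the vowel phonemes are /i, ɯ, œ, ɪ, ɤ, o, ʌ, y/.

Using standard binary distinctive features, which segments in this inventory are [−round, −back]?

Checking each segment against [−round], [−back]: /i/ (high front unrounded tense vowel), /ɪ/ (high front unrounded lax vowel) satisfy every feature; every other segment in the inventory fails at least one.

i, ɪ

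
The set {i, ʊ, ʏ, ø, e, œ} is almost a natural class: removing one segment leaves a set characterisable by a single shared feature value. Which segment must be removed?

ʊ

/i, ø, e, œ, ʏ/ are all [-back], but /ʊ/ (high back rounded lax vowel) is [+back]. No other single segment can be removed to leave a set sharing one feature value that the removed segment lacks, so /ʊ/ is the odd one out.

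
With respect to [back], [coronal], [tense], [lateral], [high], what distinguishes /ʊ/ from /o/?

/ʊ/ is the high back rounded lax vowel and /o/ is the mid back rounded tense vowel. Both are [+back], [−coronal], [−lateral]. /ʊ/ is [+high] while /o/ is [−high]; /ʊ/ is [−tense] while /o/ is [+tense], so the distinguishing features are [high], [tense].

[high], [tense]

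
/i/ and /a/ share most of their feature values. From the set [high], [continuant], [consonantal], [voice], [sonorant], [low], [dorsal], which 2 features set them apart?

/i/ (high front unrounded tense vowel) and /a/ (low unrounded vowel) agree on [+continuant], [-consonantal], [+voice], [+sonorant], [+dorsal]. They differ on [high] (/i/ [+], /a/ [-]), [low] (/i/ [-], /a/ [+]).

[high], [low]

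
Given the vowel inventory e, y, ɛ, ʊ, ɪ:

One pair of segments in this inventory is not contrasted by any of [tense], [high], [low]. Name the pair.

Both /ɪ/ and /ʊ/ are [−tense], [+high], [−low]. Since the list omits [labial], [round] and [back] — which do distinguish the high front unrounded lax vowel from the high back rounded lax vowel — this pair collapses; all other pairs remain distinct.

ɪ, ʊ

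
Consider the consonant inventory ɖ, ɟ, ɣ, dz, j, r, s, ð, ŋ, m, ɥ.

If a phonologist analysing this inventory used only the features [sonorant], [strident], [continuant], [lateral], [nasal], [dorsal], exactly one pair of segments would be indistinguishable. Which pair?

On the given features, /j/ and /ɥ/ have an identical profile: [+sonorant], [−strident], [+continuant], [−lateral], [−nasal], [+dorsal]. No other two segments in the inventory coincide on all 6 features. (They do differ in [labial] and [round], which are not among the given features.)

j, ɥ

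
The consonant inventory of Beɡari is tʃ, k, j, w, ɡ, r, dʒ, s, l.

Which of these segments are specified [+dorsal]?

The feature [dorsal] marks segments articulated with the tongue body. In this inventory /k, j, w, ɡ/ have that property, so they are [+dorsal]; /tʃ, r, dʒ, s, l/ are [−dorsal].

k, j, w, ɡ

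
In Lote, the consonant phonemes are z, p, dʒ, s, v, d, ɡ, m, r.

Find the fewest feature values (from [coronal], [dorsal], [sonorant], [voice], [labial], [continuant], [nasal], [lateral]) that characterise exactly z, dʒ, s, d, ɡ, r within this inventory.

/z, dʒ, s, d, ɡ, r/ are exactly the [−labial] segments in the inventory, so a single feature suffices.

[−labial]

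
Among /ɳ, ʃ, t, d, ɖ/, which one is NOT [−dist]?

/ɳ, ɖ, t, d/ are all [−distributed]; /ʃ/ (voiceless postalveolar fricative) is [+distributed].

ʃ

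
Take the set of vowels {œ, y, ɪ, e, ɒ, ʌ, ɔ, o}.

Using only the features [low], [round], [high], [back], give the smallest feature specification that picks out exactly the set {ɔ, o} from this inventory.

[-low, +back, +round]

Every target segment is [-low], [+back], [+round]; each remaining inventory member fails at least one of these. Each conjunct is needed — [+back, +round] alone would also admit /ɒ/; [-low, +round] alone would also admit /œ, y/; [-low, +back] alone would also admit /ʌ/ — and no other combination of two listed features has exactly this extension, so three is the minimum.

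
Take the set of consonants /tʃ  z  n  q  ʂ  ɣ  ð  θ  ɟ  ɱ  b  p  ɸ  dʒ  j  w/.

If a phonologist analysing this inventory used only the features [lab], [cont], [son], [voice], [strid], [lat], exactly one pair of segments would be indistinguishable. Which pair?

ð, ɣ

Both /ð/ and /ɣ/ are [−labial], [+continuant], [−sonorant], [+voice], [−strident], [−lateral]. Since the list omits [coronal] and [dorsal] — which do distinguish the voiced dental fricative from the voiced velar fricative — this pair collapses; all other pairs remain distinct.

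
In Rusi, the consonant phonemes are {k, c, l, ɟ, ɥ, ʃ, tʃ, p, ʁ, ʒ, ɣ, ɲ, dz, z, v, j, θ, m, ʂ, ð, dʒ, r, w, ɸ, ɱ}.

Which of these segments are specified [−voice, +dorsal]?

Checking each segment against [−voice], [+dorsal]: /k/ (voiceless velar stop), /c/ (voiceless palatal stop) satisfy every feature; every other segment in the inventory fails at least one.

k, c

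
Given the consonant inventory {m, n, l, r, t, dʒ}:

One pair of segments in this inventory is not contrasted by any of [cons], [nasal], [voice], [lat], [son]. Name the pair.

/m/ (bilabial nasal) and /n/ (alveolar nasal) are both [+consonantal], [+nasal], [+voice], [−lateral], [+sonorant], so none of the listed features separates them. (They do differ in [labial] and [coronal], which are not among the given features.) Every other pair in the inventory differs on at least one listed feature.

m, n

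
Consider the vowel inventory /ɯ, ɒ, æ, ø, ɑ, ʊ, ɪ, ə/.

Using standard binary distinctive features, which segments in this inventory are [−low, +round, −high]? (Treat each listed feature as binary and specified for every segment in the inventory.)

Eliminate segments failing any feature: /ɯ, ɪ, ə/ are [−round]; /ɒ, æ, ɑ/ are [+low]; /ʊ/ is [+high]. The remaining /ø/ satisfy [−low], [+round], [−high].

ø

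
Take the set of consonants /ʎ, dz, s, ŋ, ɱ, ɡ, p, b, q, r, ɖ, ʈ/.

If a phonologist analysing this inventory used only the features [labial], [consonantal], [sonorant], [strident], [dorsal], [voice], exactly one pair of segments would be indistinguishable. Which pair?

ŋ, ʎ

Both /ŋ/ and /ʎ/ are [−labial], [+consonantal], [+sonorant], [−strident], [+dorsal], [+voice]. Since the list omits [nasal], [lateral] and [back] — which do distinguish the velar nasal from the palatal lateral approximant — this pair collapses; all other pairs remain distinct.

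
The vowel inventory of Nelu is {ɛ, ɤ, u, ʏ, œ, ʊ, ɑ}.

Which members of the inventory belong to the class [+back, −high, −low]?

ɤ

First, the [+back] segments are /ɤ, u, ʊ, ɑ/.
Then [−high] gives /ɤ, ɑ/.
Then [−low] leaves /ɤ/.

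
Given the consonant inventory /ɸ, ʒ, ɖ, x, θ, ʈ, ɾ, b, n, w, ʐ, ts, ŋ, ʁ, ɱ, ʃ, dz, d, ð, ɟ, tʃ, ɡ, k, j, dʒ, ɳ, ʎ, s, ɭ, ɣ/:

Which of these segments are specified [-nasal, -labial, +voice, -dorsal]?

Eliminate segments failing any feature: /ɸ, b, w/ are [+labial]; /x, θ, ʈ, ts, ʃ, tʃ, k, s/ are [-voice]; /n, ŋ, ɱ, ɳ/ are [+nasal]; /ʁ, ɟ, ɡ, j, ʎ, ɣ/ are [+dorsal]. The remaining /ʒ, ɖ, ɾ, ʐ, dz, d, ð, dʒ, ɭ/ satisfy [-nasal], [-labial], [+voice], [-dorsal].

ʒ, ɖ, ɾ, ʐ, dz, d, ð, dʒ, ɭ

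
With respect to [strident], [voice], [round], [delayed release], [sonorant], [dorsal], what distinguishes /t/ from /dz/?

[voice], [strident], [delayed release]

The two segments share [-round], [-sonorant], [-dorsal]. The only features from the list on which they differ: /t/ is [-voice] while /dz/ is [+voice]; /t/ is [-strident] while /dz/ is [+strident]; /t/ is [-delayed release] while /dz/ is [+delayed release].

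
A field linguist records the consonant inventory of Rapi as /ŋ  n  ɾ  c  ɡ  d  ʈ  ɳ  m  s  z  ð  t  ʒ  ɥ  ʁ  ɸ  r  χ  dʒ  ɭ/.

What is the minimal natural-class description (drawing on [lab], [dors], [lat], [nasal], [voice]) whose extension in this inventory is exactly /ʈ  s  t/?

The class [−voice], [−labial], [−dorsal] has exactly /ʈ, s, t/ as its extension in this inventory. No smaller conjunction from the listed features achieves this: [−labial, −dorsal] alone would also admit /n, ɾ, d, ɳ, …/; [−voice, −dorsal] alone would also admit /ɸ/; [−voice, −labial] alone would also admit /c, χ/; and checking the remaining two-feature bundles turns up none with this extension.

[−voice, −lab, −dors]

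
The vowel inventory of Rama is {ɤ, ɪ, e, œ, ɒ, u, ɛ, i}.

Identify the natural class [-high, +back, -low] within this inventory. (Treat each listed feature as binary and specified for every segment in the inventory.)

ɤ

Eliminate segments failing any feature: /ɪ, u, i/ are [+high]; /e, œ, ɛ/ are [-back]; /ɒ/ is [+low]. The remaining /ɤ/ satisfy [-high], [+back], [-low].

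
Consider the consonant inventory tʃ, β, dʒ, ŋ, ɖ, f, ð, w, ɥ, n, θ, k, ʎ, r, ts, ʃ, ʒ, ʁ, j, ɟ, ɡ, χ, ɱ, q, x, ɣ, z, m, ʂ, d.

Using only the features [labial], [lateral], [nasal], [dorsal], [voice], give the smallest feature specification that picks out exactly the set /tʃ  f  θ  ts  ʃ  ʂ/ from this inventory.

Every target segment is [-voice], [-dorsal]; each remaining inventory member fails at least one of these. Each conjunct is needed — [-dorsal] alone would also admit /β, dʒ, ɖ, ð, …/; [-voice] alone would also admit /k, χ, q, x/ — and no other single listed feature has exactly this extension, so two is the minimum.

[-voice, -dorsal]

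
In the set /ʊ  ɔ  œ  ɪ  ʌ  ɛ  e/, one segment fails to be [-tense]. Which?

e

/ʊ, ɛ, œ, ɔ, ɪ, ʌ/ are all [-tense]; /e/ (mid front unrounded tense vowel) is [+tense].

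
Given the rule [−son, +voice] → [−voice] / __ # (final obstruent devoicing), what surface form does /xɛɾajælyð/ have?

[xɛɾajælyθ]

Only the final segment /ð/ is both word-final and matches the structural description. It is a voiced dental fricative, so [−son, +voice] holds; changing it to [−voice] with all other features held fixed yields /θ/ (voiceless dental fricative). No other segment meets both the structural description and the environment, so the output is [xɛɾajælyθ].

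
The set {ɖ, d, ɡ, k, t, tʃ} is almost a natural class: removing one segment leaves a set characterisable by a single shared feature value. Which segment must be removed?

[delayed release] (equivalently [strident]) groups all but one: /k, t, d, ɡ, ɖ/ share [-delayed release] while /tʃ/ (voiceless postalveolar affricate) alone is [+delayed release]. Removing any other segment would not leave a single-feature class that excludes it.

tʃ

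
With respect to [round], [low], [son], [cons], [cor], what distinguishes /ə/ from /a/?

/ə/ (mid central vowel (schwa)) and /a/ (low unrounded vowel) agree on [-round], [+sonorant], [-consonantal], [-coronal]. They differ on [low] (/ə/ [-], /a/ [+]).

[low]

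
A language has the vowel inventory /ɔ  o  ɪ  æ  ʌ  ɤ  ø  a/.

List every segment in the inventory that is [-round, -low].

Eliminate segments failing any feature: /ɔ, o, ø/ are [+round]; /æ, a/ are [+low]. The remaining /ɪ, ʌ, ɤ/ satisfy [-round], [-low].

ɪ, ʌ, ɤ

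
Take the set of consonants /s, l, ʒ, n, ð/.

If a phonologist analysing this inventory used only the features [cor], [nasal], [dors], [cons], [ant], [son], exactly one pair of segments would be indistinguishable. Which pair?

s, ð

Both /s/ and /ð/ are [+coronal], [−nasal], [−dorsal], [+consonantal], [+anterior], [−sonorant]. Since the list omits [voice], [strident] and [distributed] — which do distinguish the voiceless alveolar fricative from the voiced dental fricative — this pair collapses; all other pairs remain distinct.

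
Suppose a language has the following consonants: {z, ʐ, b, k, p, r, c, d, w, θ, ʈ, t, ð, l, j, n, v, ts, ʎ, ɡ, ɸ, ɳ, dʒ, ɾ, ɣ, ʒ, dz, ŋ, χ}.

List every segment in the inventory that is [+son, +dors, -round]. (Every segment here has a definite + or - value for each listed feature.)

Eliminate segments failing any feature: /z, ʐ, b, k, p, c, d, θ, ʈ, t, ð, v, ts, ɡ, ɸ, dʒ, ɣ, ʒ, dz, χ/ are [-sonorant]; /r, l, n, ɳ, ɾ/ are [-dorsal]; /w/ is [+round]. The remaining /j, ʎ, ŋ/ satisfy [+sonorant], [+dorsal], [-round].

j, ʎ, ŋ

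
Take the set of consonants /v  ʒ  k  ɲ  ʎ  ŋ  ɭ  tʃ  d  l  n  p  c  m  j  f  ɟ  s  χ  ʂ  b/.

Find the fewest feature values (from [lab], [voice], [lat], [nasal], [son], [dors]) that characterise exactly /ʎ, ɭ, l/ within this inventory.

[+lat]

Every target segment is [+lateral] and no other inventory member is, so one feature is enough.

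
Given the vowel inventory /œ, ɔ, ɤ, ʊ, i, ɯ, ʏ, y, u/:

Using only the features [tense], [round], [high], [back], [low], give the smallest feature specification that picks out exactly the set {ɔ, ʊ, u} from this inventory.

[+back, +round]

The class [+back], [+round] has exactly /ɔ, ʊ, u/ as its extension in this inventory. No smaller conjunction from the listed features achieves this: [+round] alone would also admit /œ, ʏ, y/; [+back] alone would also admit /ɤ, ɯ/; and checking the remaining single features turns up none with this extension.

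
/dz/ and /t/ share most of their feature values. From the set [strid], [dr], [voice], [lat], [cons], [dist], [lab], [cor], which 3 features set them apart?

[voice], [strident], [delayed release]

The two segments share [−lateral], [+consonantal], [−distributed], [−labial], [+coronal]. The only features from the list on which they differ: /dz/ is [+voice] while /t/ is [−voice]; /dz/ is [+strident] while /t/ is [−strident]; /dz/ is [+delayed release] while /t/ is [−delayed release].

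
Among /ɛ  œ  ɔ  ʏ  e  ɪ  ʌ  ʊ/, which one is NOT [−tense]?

e

Every segment except /e/ is [−tense]. /e/ (mid front unrounded tense vowel) is [+tense], so it is the exception.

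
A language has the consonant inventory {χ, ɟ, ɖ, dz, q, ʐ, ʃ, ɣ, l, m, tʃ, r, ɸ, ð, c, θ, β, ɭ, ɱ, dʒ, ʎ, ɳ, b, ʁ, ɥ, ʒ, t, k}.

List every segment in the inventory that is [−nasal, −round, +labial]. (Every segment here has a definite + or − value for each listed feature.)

The [−nasal] segments are /χ, ɟ, ɖ, dz, q, ʐ, ʃ, ɣ, l, tʃ, r, ɸ, ð, c, θ, β, ɭ, dʒ, ʎ, b, ʁ, ɥ, ʒ, t, k/.
Intersecting with [−round] gives /χ, ɟ, ɖ, dz, q, ʐ, ʃ, ɣ, l, tʃ, r, ɸ, ð, c, θ, β, ɭ, dʒ, ʎ, b, ʁ, ʒ, t, k/.
Among these, [+labial] leaves /ɸ, β, b/.

ɸ, β, b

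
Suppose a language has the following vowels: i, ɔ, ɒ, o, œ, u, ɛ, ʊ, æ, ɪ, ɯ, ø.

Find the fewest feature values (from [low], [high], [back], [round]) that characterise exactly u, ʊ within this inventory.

Every target segment is [+high], [+round]; each remaining inventory member fails at least one of these. Each conjunct is needed — [+round] alone would also admit /ɔ, ɒ, o, œ, …/; [+high] alone would also admit /i, ɪ, ɯ/ — and no other single listed feature has exactly this extension, so two is the minimum.

[+high, +round]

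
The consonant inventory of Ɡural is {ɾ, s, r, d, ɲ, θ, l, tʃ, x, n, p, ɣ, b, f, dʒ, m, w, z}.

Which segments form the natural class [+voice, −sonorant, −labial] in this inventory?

Eliminate segments failing any feature: /ɾ, r, ɲ, l, n, m, w/ are [+sonorant]; /s, θ, tʃ, x, p, f/ are [−voice]; /b/ is [+labial]. The remaining /d, ɣ, dʒ, z/ satisfy [+voice], [−sonorant], [−labial].

d, ɣ, dʒ, z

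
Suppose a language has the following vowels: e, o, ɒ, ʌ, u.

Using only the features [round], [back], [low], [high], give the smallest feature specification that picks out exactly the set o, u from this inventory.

/o, u/ are all [−low], [+round], and no other segment in the inventory matches both values. Dropping any one of them over-generates: [+round] alone would also admit /ɒ/; [−low] alone would also admit /e, ʌ/. No other single listed feature picks out exactly this set either, so fewer than two features will not do.

[−low, +round]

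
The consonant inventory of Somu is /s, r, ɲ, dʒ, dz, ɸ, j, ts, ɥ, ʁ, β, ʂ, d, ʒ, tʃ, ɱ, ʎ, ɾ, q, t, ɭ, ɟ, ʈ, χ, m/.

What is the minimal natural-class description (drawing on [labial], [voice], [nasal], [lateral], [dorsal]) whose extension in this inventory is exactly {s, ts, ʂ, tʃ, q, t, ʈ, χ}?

[−voice, −labial]

The class [−voice], [−labial] has exactly /s, ts, ʂ, tʃ, q, t, ʈ, χ/ as its extension in this inventory. No smaller conjunction from the listed features achieves this: [−labial] alone would also admit /r, ɲ, dʒ, dz, …/; [−voice] alone would also admit /ɸ/; and checking the remaining single features turns up none with this extension.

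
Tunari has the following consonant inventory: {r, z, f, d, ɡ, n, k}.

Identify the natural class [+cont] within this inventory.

The [+continuant] segments here are /r, z, f/; the remaining /d, ɡ, n, k/ are [-continuant].

r, z, f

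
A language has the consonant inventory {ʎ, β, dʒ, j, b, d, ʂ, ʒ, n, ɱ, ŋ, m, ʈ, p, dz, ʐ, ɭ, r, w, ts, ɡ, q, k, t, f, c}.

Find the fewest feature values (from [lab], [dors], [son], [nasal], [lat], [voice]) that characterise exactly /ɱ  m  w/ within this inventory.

Every target segment is [+sonorant], [+labial]; each remaining inventory member fails at least one of these. Each conjunct is needed — [+labial] alone would also admit /β, b, p, f/; [+sonorant] alone would also admit /ʎ, j, n, ŋ, …/ — and no other single listed feature has exactly this extension, so two is the minimum.

[+son, +lab]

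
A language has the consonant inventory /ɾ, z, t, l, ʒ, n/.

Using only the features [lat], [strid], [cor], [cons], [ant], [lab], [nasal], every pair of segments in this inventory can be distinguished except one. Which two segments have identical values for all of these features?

/t/ (voiceless alveolar stop) and /ɾ/ (alveolar tap) are both [-lateral], [-strident], [+coronal], [+consonantal], [+anterior], [-labial], [-nasal], so none of the listed features separates them. (They do differ in [sonorant] and [voice], which are not among the given features.) Every other pair in the inventory differs on at least one listed feature.

t, ɾ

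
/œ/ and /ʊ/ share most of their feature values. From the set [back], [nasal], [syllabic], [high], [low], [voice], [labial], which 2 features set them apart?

The two segments share [-nasal], [+syllabic], [-low], [+voice], [+labial]. The only features from the list on which they differ: /œ/ is [-high] while /ʊ/ is [+high]; /œ/ is [-back] while /ʊ/ is [+back].

[high], [back]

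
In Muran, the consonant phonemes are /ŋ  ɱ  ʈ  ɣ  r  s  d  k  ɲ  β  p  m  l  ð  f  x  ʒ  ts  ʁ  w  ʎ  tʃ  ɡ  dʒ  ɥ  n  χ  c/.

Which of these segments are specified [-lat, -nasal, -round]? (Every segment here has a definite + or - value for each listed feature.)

Checking each segment against [-lateral], [-nasal], [-round]: /ʈ/ (voiceless retroflex stop), /ɣ/ (voiced velar fricative), /r/ (alveolar trill), /s/ (voiceless alveolar fricative), /d/ (voiced alveolar stop), /k/ (voiceless velar stop), among others, satisfy every feature; every other segment in the inventory fails at least one.

ʈ, ɣ, r, s, d, k, β, p, ð, f, x, ʒ, ts, ʁ, tʃ, ɡ, dʒ, χ, c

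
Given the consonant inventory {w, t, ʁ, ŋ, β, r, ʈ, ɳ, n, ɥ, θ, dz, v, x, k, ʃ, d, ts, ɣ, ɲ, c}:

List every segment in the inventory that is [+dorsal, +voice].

Eliminate segments failing any feature: /t, β, r, ʈ, ɳ, n, θ, dz, v, ʃ, d, ts/ are [-dorsal]; /x, k, c/ are [-voice]. The remaining /w, ʁ, ŋ, ɥ, ɣ, ɲ/ satisfy [+dorsal], [+voice].

w, ʁ, ŋ, ɥ, ɣ, ɲ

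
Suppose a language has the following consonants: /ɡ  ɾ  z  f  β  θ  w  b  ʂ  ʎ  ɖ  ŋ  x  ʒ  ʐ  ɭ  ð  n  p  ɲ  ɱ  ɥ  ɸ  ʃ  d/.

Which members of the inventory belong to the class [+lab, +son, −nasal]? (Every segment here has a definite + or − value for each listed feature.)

w, ɥ

Checking each segment against [+labial], [+sonorant], [−nasal]: /w/ (labial-velar glide), /ɥ/ (labial-palatal glide) satisfy every feature; every other segment in the inventory fails at least one.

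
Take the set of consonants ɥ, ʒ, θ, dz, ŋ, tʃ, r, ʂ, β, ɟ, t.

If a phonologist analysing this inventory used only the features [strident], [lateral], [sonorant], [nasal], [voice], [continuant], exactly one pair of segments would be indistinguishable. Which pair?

On the given features, /ɥ/ and /r/ have an identical profile: [−strident], [−lateral], [+sonorant], [−nasal], [+voice], [+continuant]. No other two segments in the inventory coincide on all 6 features. (They do differ in [labial], [round] and [dorsal], which are not among the given features.)

ɥ, r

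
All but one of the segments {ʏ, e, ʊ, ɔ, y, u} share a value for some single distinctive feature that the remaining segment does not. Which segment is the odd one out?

e

/ʊ, ɔ, ʏ, y, u/ are all [+round], but /e/ (mid front unrounded tense vowel) is [−round]. No other single segment can be removed to leave a set sharing one feature value that the removed segment lacks, so /e/ is the odd one out.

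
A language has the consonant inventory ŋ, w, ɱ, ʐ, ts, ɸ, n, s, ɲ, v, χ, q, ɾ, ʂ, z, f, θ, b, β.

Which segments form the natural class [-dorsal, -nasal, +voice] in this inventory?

Checking each segment against [-dorsal], [-nasal], [+voice]: /ʐ/ (voiced retroflex fricative), /v/ (voiced labiodental fricative), /ɾ/ (alveolar tap), /z/ (voiced alveolar fricative), /b/ (voiced bilabial stop), /β/ (voiced bilabial fricative) satisfy every feature; every other segment in the inventory fails at least one.

ʐ, v, ɾ, z, b, β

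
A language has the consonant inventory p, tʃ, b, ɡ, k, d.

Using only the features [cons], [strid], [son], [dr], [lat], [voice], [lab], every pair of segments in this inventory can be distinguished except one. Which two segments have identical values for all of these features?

d, ɡ

Both /d/ and /ɡ/ are [+consonantal], [-strident], [-sonorant], [-delayed release], [-lateral], [+voice], [-labial]. Since the list omits [coronal] and [dorsal] — which do distinguish the voiced alveolar stop from the voiced velar stop — this pair collapses; all other pairs remain distinct.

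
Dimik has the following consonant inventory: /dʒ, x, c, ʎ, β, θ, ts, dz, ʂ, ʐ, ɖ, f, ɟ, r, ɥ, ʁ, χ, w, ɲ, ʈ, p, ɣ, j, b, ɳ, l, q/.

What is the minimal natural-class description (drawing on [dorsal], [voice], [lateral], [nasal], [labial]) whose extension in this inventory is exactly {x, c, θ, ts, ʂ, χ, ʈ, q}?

[−voice, −labial]

Every target segment is [−voice], [−labial]; each remaining inventory member fails at least one of these. Each conjunct is needed — [−labial] alone would also admit /dʒ, ʎ, dz, ʐ, …/; [−voice] alone would also admit /f, p/ — and no other single listed feature has exactly this extension, so two is the minimum.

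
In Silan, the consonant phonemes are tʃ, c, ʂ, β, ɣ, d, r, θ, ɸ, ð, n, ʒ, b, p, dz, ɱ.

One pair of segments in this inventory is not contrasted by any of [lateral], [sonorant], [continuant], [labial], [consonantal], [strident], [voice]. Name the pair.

ð, ɣ

/ð/ (voiced dental fricative) and /ɣ/ (voiced velar fricative) are both [-lateral], [-sonorant], [+continuant], [-labial], [+consonantal], [-strident], [+voice], so none of the listed features separates them. (They do differ in [coronal] and [dorsal], which are not among the given features.) Every other pair in the inventory differs on at least one listed feature.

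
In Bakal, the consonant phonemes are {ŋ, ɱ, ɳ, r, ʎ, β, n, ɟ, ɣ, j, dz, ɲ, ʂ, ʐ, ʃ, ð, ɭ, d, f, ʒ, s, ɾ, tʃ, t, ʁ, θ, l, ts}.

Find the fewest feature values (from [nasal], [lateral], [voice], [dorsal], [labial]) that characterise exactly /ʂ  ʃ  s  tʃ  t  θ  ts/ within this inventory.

[−voice, −labial]

The class [−voice], [−labial] has exactly /ʂ, ʃ, s, tʃ, t, θ, ts/ as its extension in this inventory. No smaller conjunction from the listed features achieves this: [−labial] alone would also admit /ŋ, ɳ, r, ʎ, …/; [−voice] alone would also admit /f/; and checking the remaining single features turns up none with this extension.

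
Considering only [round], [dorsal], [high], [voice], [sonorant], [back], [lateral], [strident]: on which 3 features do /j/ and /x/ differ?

/j/ (palatal glide) and /x/ (voiceless velar fricative) agree on [-round], [+dorsal], [+high], [-lateral], [-strident]. They differ on [sonorant] (/j/ [+], /x/ [-]), [voice] (/j/ [+], /x/ [-]), [back] (/j/ [-], /x/ [+]).

[sonorant], [voice], [back]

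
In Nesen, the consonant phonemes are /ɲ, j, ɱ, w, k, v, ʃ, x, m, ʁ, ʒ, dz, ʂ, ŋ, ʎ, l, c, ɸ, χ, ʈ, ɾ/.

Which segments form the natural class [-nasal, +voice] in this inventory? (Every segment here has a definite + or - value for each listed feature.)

Eliminate segments failing any feature: /ɲ, ɱ, m, ŋ/ are [+nasal]; /k, ʃ, x, ʂ, c, ɸ, χ, ʈ/ are [-voice]. The remaining /j, w, v, ʁ, ʒ, dz, ʎ, l, ɾ/ satisfy [-nasal], [+voice].

j, w, v, ʁ, ʒ, dz, ʎ, l, ɾ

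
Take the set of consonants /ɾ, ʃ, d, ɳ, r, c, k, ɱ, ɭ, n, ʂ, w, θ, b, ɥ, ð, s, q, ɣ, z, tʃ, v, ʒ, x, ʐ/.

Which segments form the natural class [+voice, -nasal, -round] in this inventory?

ɾ, d, r, ɭ, b, ð, ɣ, z, v, ʒ, ʐ

Checking each segment against [+voice], [-nasal], [-round]: /ɾ/ (alveolar tap), /d/ (voiced alveolar stop), /r/ (alveolar trill), /ɭ/ (retroflex lateral approximant), /b/ (voiced bilabial stop), /ð/ (voiced dental fricative), among others, satisfy every feature; every other segment in the inventory fails at least one.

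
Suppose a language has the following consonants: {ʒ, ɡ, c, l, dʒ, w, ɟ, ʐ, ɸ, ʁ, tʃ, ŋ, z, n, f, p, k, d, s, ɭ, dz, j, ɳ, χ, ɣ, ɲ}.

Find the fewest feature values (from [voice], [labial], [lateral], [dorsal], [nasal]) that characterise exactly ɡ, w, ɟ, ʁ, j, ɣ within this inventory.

[+voice, −nasal, +dorsal]

The class [+voice], [−nasal], [+dorsal] has exactly /ɡ, w, ɟ, ʁ, j, ɣ/ as its extension in this inventory. No smaller conjunction from the listed features achieves this: [−nasal, +dorsal] alone would also admit /c, k, χ/; [+voice, +dorsal] alone would also admit /ŋ, ɲ/; [+voice, −nasal] alone would also admit /ʒ, l, dʒ, ʐ, …/; and checking the remaining two-feature bundles turns up none with this extension.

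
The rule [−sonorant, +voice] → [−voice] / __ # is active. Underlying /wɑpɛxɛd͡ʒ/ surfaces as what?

[wɑpɛxɛt͡ʃ]

Only the final segment /d͡ʒ/ is both word-final and matches the structural description. It is a voiced postalveolar affricate, so [−sonorant, +voice] holds; changing it to [−voice] with all other features held fixed yields /t͡ʃ/ (voiceless postalveolar affricate). No other segment meets both the structural description and the environment, so the output is [wɑpɛxɛt͡ʃ].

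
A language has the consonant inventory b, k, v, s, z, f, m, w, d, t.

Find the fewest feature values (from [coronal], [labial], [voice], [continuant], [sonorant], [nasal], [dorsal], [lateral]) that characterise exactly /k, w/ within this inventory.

[+dorsal]

/k, w/ are exactly the [+dorsal] segments in the inventory, so a single feature suffices.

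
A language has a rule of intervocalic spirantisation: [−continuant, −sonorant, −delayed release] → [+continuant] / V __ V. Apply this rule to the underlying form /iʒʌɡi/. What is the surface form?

/ɡ/ satisfies [−continuant, −sonorant, −delayed release] and sits in V __ V. The [+continuant] counterpart of the voiced velar stop is /ɣ/. Other segments in /iʒʌɡi/ either fail the structural description or are not in the environment, so the surface form is [iʒʌɣi].

[iʒʌɣi]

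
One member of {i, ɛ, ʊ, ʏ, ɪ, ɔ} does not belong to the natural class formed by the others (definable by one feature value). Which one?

[tense] groups all but one: /ʊ, ɪ, ʏ, ɛ, ɔ/ share [−tense] while /i/ (high front unrounded tense vowel) alone is [+tense]. Removing any other segment would not leave a single-feature class that excludes it.

i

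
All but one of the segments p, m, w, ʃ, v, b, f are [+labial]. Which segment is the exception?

/ʃ/ is the voiceless postalveolar fricative, which is [−labial]; the rest — /p, f, b, v, m, w/ — are [+labial].

ʃ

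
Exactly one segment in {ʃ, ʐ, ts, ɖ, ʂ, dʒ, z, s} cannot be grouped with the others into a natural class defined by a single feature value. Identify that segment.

The remaining segments after removing /ɖ/ share [+strident]; /ɖ/ (voiced retroflex stop) is [−strident]. For every other candidate removal, the leftover set fails to share any single feature value that the removed segment lacks.

ɖ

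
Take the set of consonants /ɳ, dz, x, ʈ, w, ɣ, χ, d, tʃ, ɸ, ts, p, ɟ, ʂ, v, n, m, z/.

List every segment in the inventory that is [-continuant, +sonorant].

First, the [-continuant] segments are /ɳ, dz, ʈ, d, tʃ, ts, p, ɟ, n, m/.
Then [+sonorant] leaves /ɳ, n, m/.

ɳ, n, m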